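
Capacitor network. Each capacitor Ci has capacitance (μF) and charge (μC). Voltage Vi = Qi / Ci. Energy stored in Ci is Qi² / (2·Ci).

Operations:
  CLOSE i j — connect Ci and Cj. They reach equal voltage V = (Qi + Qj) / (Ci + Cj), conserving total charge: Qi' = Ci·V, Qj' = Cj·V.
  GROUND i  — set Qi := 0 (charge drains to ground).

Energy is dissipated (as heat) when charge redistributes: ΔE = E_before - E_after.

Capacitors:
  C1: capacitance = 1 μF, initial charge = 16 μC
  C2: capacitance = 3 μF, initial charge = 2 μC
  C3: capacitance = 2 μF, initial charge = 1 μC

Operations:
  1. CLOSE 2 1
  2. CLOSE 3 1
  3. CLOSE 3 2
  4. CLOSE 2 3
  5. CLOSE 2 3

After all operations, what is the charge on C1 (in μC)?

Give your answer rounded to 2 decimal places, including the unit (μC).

Answer: 1.83 μC

Derivation:
Initial: C1(1μF, Q=16μC, V=16.00V), C2(3μF, Q=2μC, V=0.67V), C3(2μF, Q=1μC, V=0.50V)
Op 1: CLOSE 2-1: Q_total=18.00, C_total=4.00, V=4.50; Q2=13.50, Q1=4.50; dissipated=88.167
Op 2: CLOSE 3-1: Q_total=5.50, C_total=3.00, V=1.83; Q3=3.67, Q1=1.83; dissipated=5.333
Op 3: CLOSE 3-2: Q_total=17.17, C_total=5.00, V=3.43; Q3=6.87, Q2=10.30; dissipated=4.267
Op 4: CLOSE 2-3: Q_total=17.17, C_total=5.00, V=3.43; Q2=10.30, Q3=6.87; dissipated=0.000
Op 5: CLOSE 2-3: Q_total=17.17, C_total=5.00, V=3.43; Q2=10.30, Q3=6.87; dissipated=0.000
Final charges: Q1=1.83, Q2=10.30, Q3=6.87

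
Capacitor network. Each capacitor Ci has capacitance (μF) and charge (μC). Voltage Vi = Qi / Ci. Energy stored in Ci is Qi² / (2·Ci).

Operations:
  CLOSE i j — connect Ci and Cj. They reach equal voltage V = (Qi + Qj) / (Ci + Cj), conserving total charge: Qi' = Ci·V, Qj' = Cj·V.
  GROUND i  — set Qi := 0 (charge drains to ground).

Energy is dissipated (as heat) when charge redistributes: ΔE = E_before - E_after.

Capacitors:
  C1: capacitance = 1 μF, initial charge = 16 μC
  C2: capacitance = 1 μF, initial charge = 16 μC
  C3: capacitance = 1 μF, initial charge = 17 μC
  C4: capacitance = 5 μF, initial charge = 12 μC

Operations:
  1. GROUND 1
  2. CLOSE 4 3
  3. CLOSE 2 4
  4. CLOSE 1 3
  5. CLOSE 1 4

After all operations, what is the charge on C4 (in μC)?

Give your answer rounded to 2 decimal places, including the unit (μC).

Initial: C1(1μF, Q=16μC, V=16.00V), C2(1μF, Q=16μC, V=16.00V), C3(1μF, Q=17μC, V=17.00V), C4(5μF, Q=12μC, V=2.40V)
Op 1: GROUND 1: Q1=0; energy lost=128.000
Op 2: CLOSE 4-3: Q_total=29.00, C_total=6.00, V=4.83; Q4=24.17, Q3=4.83; dissipated=88.817
Op 3: CLOSE 2-4: Q_total=40.17, C_total=6.00, V=6.69; Q2=6.69, Q4=33.47; dissipated=51.956
Op 4: CLOSE 1-3: Q_total=4.83, C_total=2.00, V=2.42; Q1=2.42, Q3=2.42; dissipated=5.840
Op 5: CLOSE 1-4: Q_total=35.89, C_total=6.00, V=5.98; Q1=5.98, Q4=29.91; dissipated=7.625
Final charges: Q1=5.98, Q2=6.69, Q3=2.42, Q4=29.91

Answer: 29.91 μC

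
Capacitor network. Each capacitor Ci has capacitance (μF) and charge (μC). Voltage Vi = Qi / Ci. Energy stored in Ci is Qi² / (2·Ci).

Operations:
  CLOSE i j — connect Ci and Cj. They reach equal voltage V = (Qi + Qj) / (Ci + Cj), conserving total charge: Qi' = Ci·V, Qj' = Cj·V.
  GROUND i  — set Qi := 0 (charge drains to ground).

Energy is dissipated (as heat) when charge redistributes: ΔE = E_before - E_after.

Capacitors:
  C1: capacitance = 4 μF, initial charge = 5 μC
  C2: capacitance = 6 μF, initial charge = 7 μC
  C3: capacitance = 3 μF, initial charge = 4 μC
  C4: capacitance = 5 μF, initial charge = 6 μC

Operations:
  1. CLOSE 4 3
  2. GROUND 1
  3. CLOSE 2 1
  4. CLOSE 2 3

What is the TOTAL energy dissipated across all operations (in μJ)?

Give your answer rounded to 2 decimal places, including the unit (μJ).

Answer: 5.08 μJ

Derivation:
Initial: C1(4μF, Q=5μC, V=1.25V), C2(6μF, Q=7μC, V=1.17V), C3(3μF, Q=4μC, V=1.33V), C4(5μF, Q=6μC, V=1.20V)
Op 1: CLOSE 4-3: Q_total=10.00, C_total=8.00, V=1.25; Q4=6.25, Q3=3.75; dissipated=0.017
Op 2: GROUND 1: Q1=0; energy lost=3.125
Op 3: CLOSE 2-1: Q_total=7.00, C_total=10.00, V=0.70; Q2=4.20, Q1=2.80; dissipated=1.633
Op 4: CLOSE 2-3: Q_total=7.95, C_total=9.00, V=0.88; Q2=5.30, Q3=2.65; dissipated=0.302
Total dissipated: 5.077 μJ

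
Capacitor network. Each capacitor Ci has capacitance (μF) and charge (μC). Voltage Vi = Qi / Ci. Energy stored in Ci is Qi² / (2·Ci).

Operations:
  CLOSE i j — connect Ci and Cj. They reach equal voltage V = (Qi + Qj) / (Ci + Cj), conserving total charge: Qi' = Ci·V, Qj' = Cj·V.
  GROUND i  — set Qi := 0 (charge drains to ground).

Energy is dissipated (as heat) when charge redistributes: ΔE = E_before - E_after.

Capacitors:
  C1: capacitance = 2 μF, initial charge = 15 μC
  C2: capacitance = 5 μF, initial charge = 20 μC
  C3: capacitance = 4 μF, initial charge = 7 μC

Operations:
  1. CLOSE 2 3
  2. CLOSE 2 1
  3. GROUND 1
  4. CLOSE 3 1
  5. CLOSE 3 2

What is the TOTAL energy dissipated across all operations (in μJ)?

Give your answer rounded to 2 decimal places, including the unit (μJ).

Initial: C1(2μF, Q=15μC, V=7.50V), C2(5μF, Q=20μC, V=4.00V), C3(4μF, Q=7μC, V=1.75V)
Op 1: CLOSE 2-3: Q_total=27.00, C_total=9.00, V=3.00; Q2=15.00, Q3=12.00; dissipated=5.625
Op 2: CLOSE 2-1: Q_total=30.00, C_total=7.00, V=4.29; Q2=21.43, Q1=8.57; dissipated=14.464
Op 3: GROUND 1: Q1=0; energy lost=18.367
Op 4: CLOSE 3-1: Q_total=12.00, C_total=6.00, V=2.00; Q3=8.00, Q1=4.00; dissipated=6.000
Op 5: CLOSE 3-2: Q_total=29.43, C_total=9.00, V=3.27; Q3=13.08, Q2=16.35; dissipated=5.805
Total dissipated: 50.262 μJ

Answer: 50.26 μJ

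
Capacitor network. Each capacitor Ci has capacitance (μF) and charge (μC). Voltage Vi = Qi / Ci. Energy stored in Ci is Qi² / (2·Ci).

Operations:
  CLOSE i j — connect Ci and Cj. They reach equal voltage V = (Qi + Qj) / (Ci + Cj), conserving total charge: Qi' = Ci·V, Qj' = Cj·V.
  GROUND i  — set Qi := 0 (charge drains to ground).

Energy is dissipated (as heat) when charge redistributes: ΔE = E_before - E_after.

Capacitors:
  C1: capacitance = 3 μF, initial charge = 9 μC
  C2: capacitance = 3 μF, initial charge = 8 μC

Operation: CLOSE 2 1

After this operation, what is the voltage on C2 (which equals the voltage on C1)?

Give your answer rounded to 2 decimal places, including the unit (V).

Initial: C1(3μF, Q=9μC, V=3.00V), C2(3μF, Q=8μC, V=2.67V)
Op 1: CLOSE 2-1: Q_total=17.00, C_total=6.00, V=2.83; Q2=8.50, Q1=8.50; dissipated=0.083

Answer: 2.83 V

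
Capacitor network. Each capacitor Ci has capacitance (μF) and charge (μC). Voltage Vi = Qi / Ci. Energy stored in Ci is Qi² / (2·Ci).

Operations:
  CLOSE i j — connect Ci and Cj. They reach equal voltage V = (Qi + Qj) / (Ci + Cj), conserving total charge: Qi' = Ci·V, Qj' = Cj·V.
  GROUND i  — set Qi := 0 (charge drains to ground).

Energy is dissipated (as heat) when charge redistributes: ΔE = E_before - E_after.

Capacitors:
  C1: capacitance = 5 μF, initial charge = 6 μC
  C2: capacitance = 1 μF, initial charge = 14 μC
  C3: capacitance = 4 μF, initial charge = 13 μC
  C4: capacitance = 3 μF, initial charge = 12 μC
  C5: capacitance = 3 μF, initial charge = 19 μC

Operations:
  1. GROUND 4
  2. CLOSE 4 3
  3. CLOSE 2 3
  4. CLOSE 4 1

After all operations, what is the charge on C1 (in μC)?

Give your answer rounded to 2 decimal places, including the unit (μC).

Initial: C1(5μF, Q=6μC, V=1.20V), C2(1μF, Q=14μC, V=14.00V), C3(4μF, Q=13μC, V=3.25V), C4(3μF, Q=12μC, V=4.00V), C5(3μF, Q=19μC, V=6.33V)
Op 1: GROUND 4: Q4=0; energy lost=24.000
Op 2: CLOSE 4-3: Q_total=13.00, C_total=7.00, V=1.86; Q4=5.57, Q3=7.43; dissipated=9.054
Op 3: CLOSE 2-3: Q_total=21.43, C_total=5.00, V=4.29; Q2=4.29, Q3=17.14; dissipated=58.980
Op 4: CLOSE 4-1: Q_total=11.57, C_total=8.00, V=1.45; Q4=4.34, Q1=7.23; dissipated=0.405
Final charges: Q1=7.23, Q2=4.29, Q3=17.14, Q4=4.34, Q5=19.00

Answer: 7.23 μC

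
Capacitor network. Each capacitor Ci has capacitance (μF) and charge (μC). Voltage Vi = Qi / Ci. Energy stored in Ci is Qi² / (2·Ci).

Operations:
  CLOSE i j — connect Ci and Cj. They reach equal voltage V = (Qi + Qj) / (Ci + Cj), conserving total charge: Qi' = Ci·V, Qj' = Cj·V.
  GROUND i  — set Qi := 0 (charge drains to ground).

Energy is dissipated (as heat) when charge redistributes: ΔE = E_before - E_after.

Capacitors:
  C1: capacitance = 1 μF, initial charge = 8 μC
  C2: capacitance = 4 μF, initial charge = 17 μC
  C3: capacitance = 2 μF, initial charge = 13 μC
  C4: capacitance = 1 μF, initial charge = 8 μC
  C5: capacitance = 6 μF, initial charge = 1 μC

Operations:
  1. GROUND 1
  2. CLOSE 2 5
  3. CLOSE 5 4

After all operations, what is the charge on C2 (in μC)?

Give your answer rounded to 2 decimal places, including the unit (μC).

Answer: 7.20 μC

Derivation:
Initial: C1(1μF, Q=8μC, V=8.00V), C2(4μF, Q=17μC, V=4.25V), C3(2μF, Q=13μC, V=6.50V), C4(1μF, Q=8μC, V=8.00V), C5(6μF, Q=1μC, V=0.17V)
Op 1: GROUND 1: Q1=0; energy lost=32.000
Op 2: CLOSE 2-5: Q_total=18.00, C_total=10.00, V=1.80; Q2=7.20, Q5=10.80; dissipated=20.008
Op 3: CLOSE 5-4: Q_total=18.80, C_total=7.00, V=2.69; Q5=16.11, Q4=2.69; dissipated=16.474
Final charges: Q1=0.00, Q2=7.20, Q3=13.00, Q4=2.69, Q5=16.11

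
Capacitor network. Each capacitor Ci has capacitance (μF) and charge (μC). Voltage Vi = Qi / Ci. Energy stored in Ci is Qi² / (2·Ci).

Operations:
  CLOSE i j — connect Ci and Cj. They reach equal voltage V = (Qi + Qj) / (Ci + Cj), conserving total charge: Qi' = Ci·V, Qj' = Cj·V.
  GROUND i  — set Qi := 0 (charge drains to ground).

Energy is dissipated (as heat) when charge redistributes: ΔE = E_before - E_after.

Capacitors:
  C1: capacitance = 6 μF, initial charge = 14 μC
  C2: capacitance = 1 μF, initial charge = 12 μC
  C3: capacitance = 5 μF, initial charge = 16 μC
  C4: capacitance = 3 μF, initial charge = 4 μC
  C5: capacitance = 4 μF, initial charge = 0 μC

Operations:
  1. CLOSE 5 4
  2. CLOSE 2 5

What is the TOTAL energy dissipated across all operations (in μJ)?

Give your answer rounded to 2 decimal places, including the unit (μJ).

Answer: 53.77 μJ

Derivation:
Initial: C1(6μF, Q=14μC, V=2.33V), C2(1μF, Q=12μC, V=12.00V), C3(5μF, Q=16μC, V=3.20V), C4(3μF, Q=4μC, V=1.33V), C5(4μF, Q=0μC, V=0.00V)
Op 1: CLOSE 5-4: Q_total=4.00, C_total=7.00, V=0.57; Q5=2.29, Q4=1.71; dissipated=1.524
Op 2: CLOSE 2-5: Q_total=14.29, C_total=5.00, V=2.86; Q2=2.86, Q5=11.43; dissipated=52.245
Total dissipated: 53.769 μJ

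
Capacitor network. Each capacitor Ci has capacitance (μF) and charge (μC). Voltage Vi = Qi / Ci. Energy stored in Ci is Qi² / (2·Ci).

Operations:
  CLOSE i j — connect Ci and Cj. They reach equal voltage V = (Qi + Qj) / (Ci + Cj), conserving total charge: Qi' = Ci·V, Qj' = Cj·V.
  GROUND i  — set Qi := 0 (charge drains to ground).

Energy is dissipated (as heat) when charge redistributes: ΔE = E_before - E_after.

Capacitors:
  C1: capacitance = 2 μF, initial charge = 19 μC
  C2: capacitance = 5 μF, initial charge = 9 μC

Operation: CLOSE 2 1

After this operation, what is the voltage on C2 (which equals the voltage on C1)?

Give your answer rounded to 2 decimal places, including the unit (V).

Answer: 4.00 V

Derivation:
Initial: C1(2μF, Q=19μC, V=9.50V), C2(5μF, Q=9μC, V=1.80V)
Op 1: CLOSE 2-1: Q_total=28.00, C_total=7.00, V=4.00; Q2=20.00, Q1=8.00; dissipated=42.350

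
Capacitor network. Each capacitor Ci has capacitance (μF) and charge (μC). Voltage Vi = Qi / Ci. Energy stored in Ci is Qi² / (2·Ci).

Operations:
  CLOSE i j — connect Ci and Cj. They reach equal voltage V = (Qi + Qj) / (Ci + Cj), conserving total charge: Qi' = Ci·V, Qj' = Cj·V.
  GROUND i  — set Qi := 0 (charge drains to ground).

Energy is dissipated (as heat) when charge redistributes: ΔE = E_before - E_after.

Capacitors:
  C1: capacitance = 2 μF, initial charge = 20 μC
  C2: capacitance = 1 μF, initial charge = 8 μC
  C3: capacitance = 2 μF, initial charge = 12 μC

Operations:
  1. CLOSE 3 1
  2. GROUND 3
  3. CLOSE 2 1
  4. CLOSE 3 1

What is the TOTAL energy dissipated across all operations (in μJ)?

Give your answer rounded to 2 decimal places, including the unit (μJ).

Answer: 104.00 μJ

Derivation:
Initial: C1(2μF, Q=20μC, V=10.00V), C2(1μF, Q=8μC, V=8.00V), C3(2μF, Q=12μC, V=6.00V)
Op 1: CLOSE 3-1: Q_total=32.00, C_total=4.00, V=8.00; Q3=16.00, Q1=16.00; dissipated=8.000
Op 2: GROUND 3: Q3=0; energy lost=64.000
Op 3: CLOSE 2-1: Q_total=24.00, C_total=3.00, V=8.00; Q2=8.00, Q1=16.00; dissipated=0.000
Op 4: CLOSE 3-1: Q_total=16.00, C_total=4.00, V=4.00; Q3=8.00, Q1=8.00; dissipated=32.000
Total dissipated: 104.000 μJ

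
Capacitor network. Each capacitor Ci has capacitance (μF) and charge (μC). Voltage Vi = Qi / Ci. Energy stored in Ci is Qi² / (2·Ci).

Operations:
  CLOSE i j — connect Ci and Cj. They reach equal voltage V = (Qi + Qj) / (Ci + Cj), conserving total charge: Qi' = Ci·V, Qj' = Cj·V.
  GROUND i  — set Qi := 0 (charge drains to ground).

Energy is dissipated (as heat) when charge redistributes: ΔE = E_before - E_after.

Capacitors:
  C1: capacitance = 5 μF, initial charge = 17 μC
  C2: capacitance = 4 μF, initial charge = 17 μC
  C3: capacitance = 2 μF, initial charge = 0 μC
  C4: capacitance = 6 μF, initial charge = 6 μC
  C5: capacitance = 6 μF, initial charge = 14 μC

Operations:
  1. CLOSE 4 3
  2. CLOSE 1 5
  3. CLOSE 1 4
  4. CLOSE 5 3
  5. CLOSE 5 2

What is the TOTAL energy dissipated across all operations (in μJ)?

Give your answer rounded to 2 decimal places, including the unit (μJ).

Initial: C1(5μF, Q=17μC, V=3.40V), C2(4μF, Q=17μC, V=4.25V), C3(2μF, Q=0μC, V=0.00V), C4(6μF, Q=6μC, V=1.00V), C5(6μF, Q=14μC, V=2.33V)
Op 1: CLOSE 4-3: Q_total=6.00, C_total=8.00, V=0.75; Q4=4.50, Q3=1.50; dissipated=0.750
Op 2: CLOSE 1-5: Q_total=31.00, C_total=11.00, V=2.82; Q1=14.09, Q5=16.91; dissipated=1.552
Op 3: CLOSE 1-4: Q_total=18.59, C_total=11.00, V=1.69; Q1=8.45, Q4=10.14; dissipated=5.833
Op 4: CLOSE 5-3: Q_total=18.41, C_total=8.00, V=2.30; Q5=13.81, Q3=4.60; dissipated=3.208
Op 5: CLOSE 5-2: Q_total=30.81, C_total=10.00, V=3.08; Q5=18.48, Q2=12.32; dissipated=4.558
Total dissipated: 15.900 μJ

Answer: 15.90 μJ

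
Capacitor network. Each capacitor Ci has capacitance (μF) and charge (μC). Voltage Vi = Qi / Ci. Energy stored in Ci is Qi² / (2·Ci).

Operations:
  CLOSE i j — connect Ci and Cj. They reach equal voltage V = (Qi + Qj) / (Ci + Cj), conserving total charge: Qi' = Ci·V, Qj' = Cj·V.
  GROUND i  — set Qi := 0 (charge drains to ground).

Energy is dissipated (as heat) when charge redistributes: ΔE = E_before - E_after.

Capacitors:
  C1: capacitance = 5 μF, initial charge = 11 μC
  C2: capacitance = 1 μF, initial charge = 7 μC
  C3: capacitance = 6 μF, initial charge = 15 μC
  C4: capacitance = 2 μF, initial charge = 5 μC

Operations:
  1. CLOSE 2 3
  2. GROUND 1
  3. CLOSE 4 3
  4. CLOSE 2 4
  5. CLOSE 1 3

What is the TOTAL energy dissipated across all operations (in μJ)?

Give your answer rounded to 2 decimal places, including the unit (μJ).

Initial: C1(5μF, Q=11μC, V=2.20V), C2(1μF, Q=7μC, V=7.00V), C3(6μF, Q=15μC, V=2.50V), C4(2μF, Q=5μC, V=2.50V)
Op 1: CLOSE 2-3: Q_total=22.00, C_total=7.00, V=3.14; Q2=3.14, Q3=18.86; dissipated=8.679
Op 2: GROUND 1: Q1=0; energy lost=12.100
Op 3: CLOSE 4-3: Q_total=23.86, C_total=8.00, V=2.98; Q4=5.96, Q3=17.89; dissipated=0.310
Op 4: CLOSE 2-4: Q_total=9.11, C_total=3.00, V=3.04; Q2=3.04, Q4=6.07; dissipated=0.009
Op 5: CLOSE 1-3: Q_total=17.89, C_total=11.00, V=1.63; Q1=8.13, Q3=9.76; dissipated=12.127
Total dissipated: 33.224 μJ

Answer: 33.22 μJ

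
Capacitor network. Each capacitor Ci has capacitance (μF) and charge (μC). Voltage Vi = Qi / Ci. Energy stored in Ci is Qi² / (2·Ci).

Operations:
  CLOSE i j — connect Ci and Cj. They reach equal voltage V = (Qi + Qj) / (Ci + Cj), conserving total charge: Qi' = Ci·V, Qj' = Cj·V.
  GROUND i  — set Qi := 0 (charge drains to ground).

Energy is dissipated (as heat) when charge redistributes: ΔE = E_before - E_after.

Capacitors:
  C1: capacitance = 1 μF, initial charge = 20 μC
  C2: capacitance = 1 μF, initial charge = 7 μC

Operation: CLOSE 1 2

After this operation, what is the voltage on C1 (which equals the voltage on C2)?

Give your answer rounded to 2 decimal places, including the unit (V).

Answer: 13.50 V

Derivation:
Initial: C1(1μF, Q=20μC, V=20.00V), C2(1μF, Q=7μC, V=7.00V)
Op 1: CLOSE 1-2: Q_total=27.00, C_total=2.00, V=13.50; Q1=13.50, Q2=13.50; dissipated=42.250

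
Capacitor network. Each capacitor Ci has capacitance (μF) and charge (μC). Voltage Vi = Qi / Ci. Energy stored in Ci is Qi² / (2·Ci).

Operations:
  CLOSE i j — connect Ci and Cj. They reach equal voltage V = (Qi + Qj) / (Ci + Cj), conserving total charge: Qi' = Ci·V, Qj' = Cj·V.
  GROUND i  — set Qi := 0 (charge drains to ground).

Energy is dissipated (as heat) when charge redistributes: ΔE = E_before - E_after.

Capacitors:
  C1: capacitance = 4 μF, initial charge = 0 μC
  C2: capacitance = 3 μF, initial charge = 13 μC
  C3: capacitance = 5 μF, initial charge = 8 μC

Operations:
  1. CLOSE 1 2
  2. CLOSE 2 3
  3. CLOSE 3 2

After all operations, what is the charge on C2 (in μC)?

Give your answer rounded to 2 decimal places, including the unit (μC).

Initial: C1(4μF, Q=0μC, V=0.00V), C2(3μF, Q=13μC, V=4.33V), C3(5μF, Q=8μC, V=1.60V)
Op 1: CLOSE 1-2: Q_total=13.00, C_total=7.00, V=1.86; Q1=7.43, Q2=5.57; dissipated=16.095
Op 2: CLOSE 2-3: Q_total=13.57, C_total=8.00, V=1.70; Q2=5.09, Q3=8.48; dissipated=0.062
Op 3: CLOSE 3-2: Q_total=13.57, C_total=8.00, V=1.70; Q3=8.48, Q2=5.09; dissipated=0.000
Final charges: Q1=7.43, Q2=5.09, Q3=8.48

Answer: 5.09 μC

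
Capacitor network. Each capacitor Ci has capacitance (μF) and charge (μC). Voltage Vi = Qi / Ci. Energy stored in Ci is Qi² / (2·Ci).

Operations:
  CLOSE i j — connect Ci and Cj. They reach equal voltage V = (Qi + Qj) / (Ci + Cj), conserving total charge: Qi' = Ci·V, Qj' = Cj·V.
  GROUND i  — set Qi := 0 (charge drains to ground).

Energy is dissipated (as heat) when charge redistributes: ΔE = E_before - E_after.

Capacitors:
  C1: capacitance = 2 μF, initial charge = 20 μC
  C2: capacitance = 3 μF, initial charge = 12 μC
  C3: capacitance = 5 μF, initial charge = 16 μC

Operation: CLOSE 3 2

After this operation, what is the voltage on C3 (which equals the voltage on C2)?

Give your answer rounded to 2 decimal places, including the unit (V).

Initial: C1(2μF, Q=20μC, V=10.00V), C2(3μF, Q=12μC, V=4.00V), C3(5μF, Q=16μC, V=3.20V)
Op 1: CLOSE 3-2: Q_total=28.00, C_total=8.00, V=3.50; Q3=17.50, Q2=10.50; dissipated=0.600

Answer: 3.50 V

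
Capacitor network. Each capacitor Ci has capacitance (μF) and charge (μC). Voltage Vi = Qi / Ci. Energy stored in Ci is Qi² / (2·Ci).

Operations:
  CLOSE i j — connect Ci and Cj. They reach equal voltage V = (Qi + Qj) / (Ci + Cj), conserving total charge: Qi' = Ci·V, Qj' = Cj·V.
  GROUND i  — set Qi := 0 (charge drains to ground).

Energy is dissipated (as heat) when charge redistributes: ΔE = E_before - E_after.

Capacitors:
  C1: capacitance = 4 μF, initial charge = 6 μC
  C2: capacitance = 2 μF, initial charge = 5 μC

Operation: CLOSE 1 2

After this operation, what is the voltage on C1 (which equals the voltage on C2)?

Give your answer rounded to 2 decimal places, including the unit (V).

Answer: 1.83 V

Derivation:
Initial: C1(4μF, Q=6μC, V=1.50V), C2(2μF, Q=5μC, V=2.50V)
Op 1: CLOSE 1-2: Q_total=11.00, C_total=6.00, V=1.83; Q1=7.33, Q2=3.67; dissipated=0.667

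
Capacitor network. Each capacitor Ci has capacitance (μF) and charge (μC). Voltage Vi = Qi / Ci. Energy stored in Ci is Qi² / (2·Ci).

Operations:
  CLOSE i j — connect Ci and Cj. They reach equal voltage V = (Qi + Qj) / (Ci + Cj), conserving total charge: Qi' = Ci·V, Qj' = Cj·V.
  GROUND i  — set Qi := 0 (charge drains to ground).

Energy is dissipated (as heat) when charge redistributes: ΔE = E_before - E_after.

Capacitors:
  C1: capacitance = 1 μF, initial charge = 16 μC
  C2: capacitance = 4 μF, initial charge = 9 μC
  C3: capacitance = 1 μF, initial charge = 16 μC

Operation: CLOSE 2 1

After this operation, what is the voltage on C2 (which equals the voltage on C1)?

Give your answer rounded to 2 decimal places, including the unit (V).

Initial: C1(1μF, Q=16μC, V=16.00V), C2(4μF, Q=9μC, V=2.25V), C3(1μF, Q=16μC, V=16.00V)
Op 1: CLOSE 2-1: Q_total=25.00, C_total=5.00, V=5.00; Q2=20.00, Q1=5.00; dissipated=75.625

Answer: 5.00 V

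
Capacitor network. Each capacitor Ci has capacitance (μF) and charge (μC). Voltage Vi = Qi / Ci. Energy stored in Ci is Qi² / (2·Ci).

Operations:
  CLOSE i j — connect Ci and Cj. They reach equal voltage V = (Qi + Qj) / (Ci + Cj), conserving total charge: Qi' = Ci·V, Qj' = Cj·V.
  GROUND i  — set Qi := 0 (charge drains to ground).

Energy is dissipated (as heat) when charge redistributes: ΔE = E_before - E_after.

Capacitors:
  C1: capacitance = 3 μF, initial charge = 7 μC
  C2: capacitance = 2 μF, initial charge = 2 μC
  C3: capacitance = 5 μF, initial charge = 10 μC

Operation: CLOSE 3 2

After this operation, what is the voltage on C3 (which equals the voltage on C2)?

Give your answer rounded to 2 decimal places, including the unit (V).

Answer: 1.71 V

Derivation:
Initial: C1(3μF, Q=7μC, V=2.33V), C2(2μF, Q=2μC, V=1.00V), C3(5μF, Q=10μC, V=2.00V)
Op 1: CLOSE 3-2: Q_total=12.00, C_total=7.00, V=1.71; Q3=8.57, Q2=3.43; dissipated=0.714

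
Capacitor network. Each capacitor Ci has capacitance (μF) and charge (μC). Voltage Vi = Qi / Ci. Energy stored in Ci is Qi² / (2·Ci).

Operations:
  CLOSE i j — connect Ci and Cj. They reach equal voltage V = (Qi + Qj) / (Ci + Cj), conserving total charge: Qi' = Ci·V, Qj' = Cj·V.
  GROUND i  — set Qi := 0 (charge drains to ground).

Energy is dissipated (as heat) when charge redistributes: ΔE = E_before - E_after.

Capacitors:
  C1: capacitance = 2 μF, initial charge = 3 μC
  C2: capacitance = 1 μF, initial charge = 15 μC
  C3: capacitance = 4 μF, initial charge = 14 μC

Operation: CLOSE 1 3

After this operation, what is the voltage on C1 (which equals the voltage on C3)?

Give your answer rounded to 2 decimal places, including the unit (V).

Initial: C1(2μF, Q=3μC, V=1.50V), C2(1μF, Q=15μC, V=15.00V), C3(4μF, Q=14μC, V=3.50V)
Op 1: CLOSE 1-3: Q_total=17.00, C_total=6.00, V=2.83; Q1=5.67, Q3=11.33; dissipated=2.667

Answer: 2.83 V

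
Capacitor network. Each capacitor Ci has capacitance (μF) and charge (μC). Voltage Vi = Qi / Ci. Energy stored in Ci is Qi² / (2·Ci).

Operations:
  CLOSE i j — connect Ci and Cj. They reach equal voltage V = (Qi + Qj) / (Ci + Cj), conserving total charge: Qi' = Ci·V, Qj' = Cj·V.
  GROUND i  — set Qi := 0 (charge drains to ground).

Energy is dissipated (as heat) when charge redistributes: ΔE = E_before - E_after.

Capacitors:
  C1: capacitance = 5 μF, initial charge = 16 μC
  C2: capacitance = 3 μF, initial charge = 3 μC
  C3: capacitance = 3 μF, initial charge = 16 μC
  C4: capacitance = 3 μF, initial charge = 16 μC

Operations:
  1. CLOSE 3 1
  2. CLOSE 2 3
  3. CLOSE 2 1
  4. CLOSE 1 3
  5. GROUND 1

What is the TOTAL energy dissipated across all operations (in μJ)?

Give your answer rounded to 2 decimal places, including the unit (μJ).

Initial: C1(5μF, Q=16μC, V=3.20V), C2(3μF, Q=3μC, V=1.00V), C3(3μF, Q=16μC, V=5.33V), C4(3μF, Q=16μC, V=5.33V)
Op 1: CLOSE 3-1: Q_total=32.00, C_total=8.00, V=4.00; Q3=12.00, Q1=20.00; dissipated=4.267
Op 2: CLOSE 2-3: Q_total=15.00, C_total=6.00, V=2.50; Q2=7.50, Q3=7.50; dissipated=6.750
Op 3: CLOSE 2-1: Q_total=27.50, C_total=8.00, V=3.44; Q2=10.31, Q1=17.19; dissipated=2.109
Op 4: CLOSE 1-3: Q_total=24.69, C_total=8.00, V=3.09; Q1=15.43, Q3=9.26; dissipated=0.824
Op 5: GROUND 1: Q1=0; energy lost=23.808
Total dissipated: 37.758 μJ

Answer: 37.76 μJ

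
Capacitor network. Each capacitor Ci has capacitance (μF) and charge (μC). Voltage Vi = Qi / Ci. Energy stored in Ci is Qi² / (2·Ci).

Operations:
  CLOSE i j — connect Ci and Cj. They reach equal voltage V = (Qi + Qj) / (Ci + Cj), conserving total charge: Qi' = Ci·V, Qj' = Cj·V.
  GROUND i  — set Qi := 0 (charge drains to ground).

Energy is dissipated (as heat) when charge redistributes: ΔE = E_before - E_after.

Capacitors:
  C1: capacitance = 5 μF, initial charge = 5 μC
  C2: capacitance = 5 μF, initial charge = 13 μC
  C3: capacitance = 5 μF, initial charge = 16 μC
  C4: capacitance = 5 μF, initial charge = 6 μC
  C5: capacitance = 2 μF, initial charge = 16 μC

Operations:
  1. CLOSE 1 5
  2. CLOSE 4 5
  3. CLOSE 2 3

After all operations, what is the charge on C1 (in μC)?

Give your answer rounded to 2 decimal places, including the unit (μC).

Answer: 15.00 μC

Derivation:
Initial: C1(5μF, Q=5μC, V=1.00V), C2(5μF, Q=13μC, V=2.60V), C3(5μF, Q=16μC, V=3.20V), C4(5μF, Q=6μC, V=1.20V), C5(2μF, Q=16μC, V=8.00V)
Op 1: CLOSE 1-5: Q_total=21.00, C_total=7.00, V=3.00; Q1=15.00, Q5=6.00; dissipated=35.000
Op 2: CLOSE 4-5: Q_total=12.00, C_total=7.00, V=1.71; Q4=8.57, Q5=3.43; dissipated=2.314
Op 3: CLOSE 2-3: Q_total=29.00, C_total=10.00, V=2.90; Q2=14.50, Q3=14.50; dissipated=0.450
Final charges: Q1=15.00, Q2=14.50, Q3=14.50, Q4=8.57, Q5=3.43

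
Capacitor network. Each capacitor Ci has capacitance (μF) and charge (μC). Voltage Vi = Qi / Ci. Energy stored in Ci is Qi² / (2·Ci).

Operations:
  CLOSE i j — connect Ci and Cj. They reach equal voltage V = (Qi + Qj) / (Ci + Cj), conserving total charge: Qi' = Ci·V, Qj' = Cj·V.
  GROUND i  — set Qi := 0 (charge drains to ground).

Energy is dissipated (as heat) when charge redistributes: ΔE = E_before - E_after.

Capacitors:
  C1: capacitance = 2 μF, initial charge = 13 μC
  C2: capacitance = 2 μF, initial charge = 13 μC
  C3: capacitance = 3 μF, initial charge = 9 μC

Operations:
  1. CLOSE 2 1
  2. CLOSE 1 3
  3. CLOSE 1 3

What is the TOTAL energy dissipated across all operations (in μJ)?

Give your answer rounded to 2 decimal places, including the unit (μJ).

Initial: C1(2μF, Q=13μC, V=6.50V), C2(2μF, Q=13μC, V=6.50V), C3(3μF, Q=9μC, V=3.00V)
Op 1: CLOSE 2-1: Q_total=26.00, C_total=4.00, V=6.50; Q2=13.00, Q1=13.00; dissipated=0.000
Op 2: CLOSE 1-3: Q_total=22.00, C_total=5.00, V=4.40; Q1=8.80, Q3=13.20; dissipated=7.350
Op 3: CLOSE 1-3: Q_total=22.00, C_total=5.00, V=4.40; Q1=8.80, Q3=13.20; dissipated=0.000
Total dissipated: 7.350 μJ

Answer: 7.35 μJ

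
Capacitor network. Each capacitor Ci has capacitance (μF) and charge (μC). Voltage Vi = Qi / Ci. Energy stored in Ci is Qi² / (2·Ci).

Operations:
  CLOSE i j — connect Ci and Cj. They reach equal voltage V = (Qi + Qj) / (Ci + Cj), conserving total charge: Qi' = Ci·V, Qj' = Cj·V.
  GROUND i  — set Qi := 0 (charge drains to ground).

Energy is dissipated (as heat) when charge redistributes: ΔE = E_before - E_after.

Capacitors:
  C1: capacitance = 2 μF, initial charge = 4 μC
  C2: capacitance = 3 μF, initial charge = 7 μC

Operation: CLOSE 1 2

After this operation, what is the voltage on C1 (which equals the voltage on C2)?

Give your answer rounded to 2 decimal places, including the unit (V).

Initial: C1(2μF, Q=4μC, V=2.00V), C2(3μF, Q=7μC, V=2.33V)
Op 1: CLOSE 1-2: Q_total=11.00, C_total=5.00, V=2.20; Q1=4.40, Q2=6.60; dissipated=0.067

Answer: 2.20 V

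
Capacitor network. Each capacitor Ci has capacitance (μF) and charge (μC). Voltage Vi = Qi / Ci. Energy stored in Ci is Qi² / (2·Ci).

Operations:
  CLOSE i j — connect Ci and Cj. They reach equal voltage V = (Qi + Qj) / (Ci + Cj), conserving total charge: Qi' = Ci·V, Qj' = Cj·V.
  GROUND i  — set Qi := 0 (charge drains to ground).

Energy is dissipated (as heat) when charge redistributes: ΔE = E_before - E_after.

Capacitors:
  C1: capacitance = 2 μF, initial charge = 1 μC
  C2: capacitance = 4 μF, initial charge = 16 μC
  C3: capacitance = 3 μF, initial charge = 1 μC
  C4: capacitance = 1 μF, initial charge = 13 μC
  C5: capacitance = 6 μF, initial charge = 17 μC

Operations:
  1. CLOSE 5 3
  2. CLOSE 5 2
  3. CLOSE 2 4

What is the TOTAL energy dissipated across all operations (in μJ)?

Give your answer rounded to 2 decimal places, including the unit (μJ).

Answer: 52.67 μJ

Derivation:
Initial: C1(2μF, Q=1μC, V=0.50V), C2(4μF, Q=16μC, V=4.00V), C3(3μF, Q=1μC, V=0.33V), C4(1μF, Q=13μC, V=13.00V), C5(6μF, Q=17μC, V=2.83V)
Op 1: CLOSE 5-3: Q_total=18.00, C_total=9.00, V=2.00; Q5=12.00, Q3=6.00; dissipated=6.250
Op 2: CLOSE 5-2: Q_total=28.00, C_total=10.00, V=2.80; Q5=16.80, Q2=11.20; dissipated=4.800
Op 3: CLOSE 2-4: Q_total=24.20, C_total=5.00, V=4.84; Q2=19.36, Q4=4.84; dissipated=41.616
Total dissipated: 52.666 μJ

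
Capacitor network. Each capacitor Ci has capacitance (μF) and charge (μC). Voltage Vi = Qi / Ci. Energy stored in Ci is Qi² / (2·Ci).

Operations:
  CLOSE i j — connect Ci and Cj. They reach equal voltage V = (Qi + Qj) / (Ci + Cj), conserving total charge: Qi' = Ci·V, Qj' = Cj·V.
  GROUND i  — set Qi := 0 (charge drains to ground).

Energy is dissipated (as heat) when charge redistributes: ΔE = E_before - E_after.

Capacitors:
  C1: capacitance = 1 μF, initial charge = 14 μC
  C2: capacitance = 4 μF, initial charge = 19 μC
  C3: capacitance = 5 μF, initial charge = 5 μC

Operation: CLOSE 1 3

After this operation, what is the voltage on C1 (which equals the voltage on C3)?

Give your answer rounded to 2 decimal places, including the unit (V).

Initial: C1(1μF, Q=14μC, V=14.00V), C2(4μF, Q=19μC, V=4.75V), C3(5μF, Q=5μC, V=1.00V)
Op 1: CLOSE 1-3: Q_total=19.00, C_total=6.00, V=3.17; Q1=3.17, Q3=15.83; dissipated=70.417

Answer: 3.17 V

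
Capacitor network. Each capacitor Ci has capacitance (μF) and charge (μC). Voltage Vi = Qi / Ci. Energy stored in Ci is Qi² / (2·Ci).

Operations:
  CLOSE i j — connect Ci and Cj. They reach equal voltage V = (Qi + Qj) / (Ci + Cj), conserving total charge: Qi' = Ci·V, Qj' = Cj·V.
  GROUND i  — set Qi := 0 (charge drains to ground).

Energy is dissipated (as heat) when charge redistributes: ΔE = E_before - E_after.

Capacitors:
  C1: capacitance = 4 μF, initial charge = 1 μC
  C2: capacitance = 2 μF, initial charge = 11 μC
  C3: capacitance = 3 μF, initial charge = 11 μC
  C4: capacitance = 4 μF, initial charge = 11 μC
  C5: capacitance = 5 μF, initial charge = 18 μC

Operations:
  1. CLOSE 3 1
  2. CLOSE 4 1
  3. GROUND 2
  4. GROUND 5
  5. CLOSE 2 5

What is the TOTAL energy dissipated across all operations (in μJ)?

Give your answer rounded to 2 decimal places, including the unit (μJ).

Initial: C1(4μF, Q=1μC, V=0.25V), C2(2μF, Q=11μC, V=5.50V), C3(3μF, Q=11μC, V=3.67V), C4(4μF, Q=11μC, V=2.75V), C5(5μF, Q=18μC, V=3.60V)
Op 1: CLOSE 3-1: Q_total=12.00, C_total=7.00, V=1.71; Q3=5.14, Q1=6.86; dissipated=10.006
Op 2: CLOSE 4-1: Q_total=17.86, C_total=8.00, V=2.23; Q4=8.93, Q1=8.93; dissipated=1.073
Op 3: GROUND 2: Q2=0; energy lost=30.250
Op 4: GROUND 5: Q5=0; energy lost=32.400
Op 5: CLOSE 2-5: Q_total=0.00, C_total=7.00, V=0.00; Q2=0.00, Q5=0.00; dissipated=0.000
Total dissipated: 73.729 μJ

Answer: 73.73 μJ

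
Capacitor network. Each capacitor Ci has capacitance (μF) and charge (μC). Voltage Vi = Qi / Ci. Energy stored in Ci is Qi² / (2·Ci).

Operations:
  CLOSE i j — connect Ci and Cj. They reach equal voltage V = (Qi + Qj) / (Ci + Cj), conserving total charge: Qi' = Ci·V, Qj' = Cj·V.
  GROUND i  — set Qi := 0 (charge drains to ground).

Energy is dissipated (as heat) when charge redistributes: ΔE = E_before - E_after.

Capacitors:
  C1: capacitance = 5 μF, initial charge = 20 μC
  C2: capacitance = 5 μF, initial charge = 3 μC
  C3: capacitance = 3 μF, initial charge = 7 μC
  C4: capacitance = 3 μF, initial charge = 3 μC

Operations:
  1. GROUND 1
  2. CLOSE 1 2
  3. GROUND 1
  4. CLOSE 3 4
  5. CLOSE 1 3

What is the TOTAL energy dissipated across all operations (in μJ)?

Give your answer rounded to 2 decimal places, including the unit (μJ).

Initial: C1(5μF, Q=20μC, V=4.00V), C2(5μF, Q=3μC, V=0.60V), C3(3μF, Q=7μC, V=2.33V), C4(3μF, Q=3μC, V=1.00V)
Op 1: GROUND 1: Q1=0; energy lost=40.000
Op 2: CLOSE 1-2: Q_total=3.00, C_total=10.00, V=0.30; Q1=1.50, Q2=1.50; dissipated=0.450
Op 3: GROUND 1: Q1=0; energy lost=0.225
Op 4: CLOSE 3-4: Q_total=10.00, C_total=6.00, V=1.67; Q3=5.00, Q4=5.00; dissipated=1.333
Op 5: CLOSE 1-3: Q_total=5.00, C_total=8.00, V=0.62; Q1=3.12, Q3=1.88; dissipated=2.604
Total dissipated: 44.612 μJ

Answer: 44.61 μJ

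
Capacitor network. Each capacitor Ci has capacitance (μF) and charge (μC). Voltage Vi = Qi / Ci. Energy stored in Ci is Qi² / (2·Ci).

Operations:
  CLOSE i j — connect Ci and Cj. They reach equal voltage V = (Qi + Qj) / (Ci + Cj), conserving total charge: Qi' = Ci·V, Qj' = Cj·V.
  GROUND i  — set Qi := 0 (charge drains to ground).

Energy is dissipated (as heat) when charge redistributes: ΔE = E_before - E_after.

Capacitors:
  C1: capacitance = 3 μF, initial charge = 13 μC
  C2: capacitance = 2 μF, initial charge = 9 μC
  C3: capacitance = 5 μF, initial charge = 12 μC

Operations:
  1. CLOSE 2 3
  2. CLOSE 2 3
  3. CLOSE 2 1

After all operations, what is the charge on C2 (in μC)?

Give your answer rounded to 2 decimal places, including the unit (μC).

Initial: C1(3μF, Q=13μC, V=4.33V), C2(2μF, Q=9μC, V=4.50V), C3(5μF, Q=12μC, V=2.40V)
Op 1: CLOSE 2-3: Q_total=21.00, C_total=7.00, V=3.00; Q2=6.00, Q3=15.00; dissipated=3.150
Op 2: CLOSE 2-3: Q_total=21.00, C_total=7.00, V=3.00; Q2=6.00, Q3=15.00; dissipated=0.000
Op 3: CLOSE 2-1: Q_total=19.00, C_total=5.00, V=3.80; Q2=7.60, Q1=11.40; dissipated=1.067
Final charges: Q1=11.40, Q2=7.60, Q3=15.00

Answer: 7.60 μC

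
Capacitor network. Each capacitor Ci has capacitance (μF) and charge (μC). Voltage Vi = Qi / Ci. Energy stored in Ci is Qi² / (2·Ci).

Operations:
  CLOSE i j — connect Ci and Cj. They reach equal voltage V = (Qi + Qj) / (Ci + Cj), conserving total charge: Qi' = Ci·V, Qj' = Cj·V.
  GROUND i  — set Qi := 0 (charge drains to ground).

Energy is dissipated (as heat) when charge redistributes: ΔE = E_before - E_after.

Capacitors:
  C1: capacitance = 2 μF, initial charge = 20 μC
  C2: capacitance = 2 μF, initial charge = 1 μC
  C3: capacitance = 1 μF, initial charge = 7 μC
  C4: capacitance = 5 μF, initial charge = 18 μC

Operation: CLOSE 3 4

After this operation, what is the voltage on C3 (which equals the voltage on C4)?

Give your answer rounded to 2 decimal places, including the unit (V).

Initial: C1(2μF, Q=20μC, V=10.00V), C2(2μF, Q=1μC, V=0.50V), C3(1μF, Q=7μC, V=7.00V), C4(5μF, Q=18μC, V=3.60V)
Op 1: CLOSE 3-4: Q_total=25.00, C_total=6.00, V=4.17; Q3=4.17, Q4=20.83; dissipated=4.817

Answer: 4.17 V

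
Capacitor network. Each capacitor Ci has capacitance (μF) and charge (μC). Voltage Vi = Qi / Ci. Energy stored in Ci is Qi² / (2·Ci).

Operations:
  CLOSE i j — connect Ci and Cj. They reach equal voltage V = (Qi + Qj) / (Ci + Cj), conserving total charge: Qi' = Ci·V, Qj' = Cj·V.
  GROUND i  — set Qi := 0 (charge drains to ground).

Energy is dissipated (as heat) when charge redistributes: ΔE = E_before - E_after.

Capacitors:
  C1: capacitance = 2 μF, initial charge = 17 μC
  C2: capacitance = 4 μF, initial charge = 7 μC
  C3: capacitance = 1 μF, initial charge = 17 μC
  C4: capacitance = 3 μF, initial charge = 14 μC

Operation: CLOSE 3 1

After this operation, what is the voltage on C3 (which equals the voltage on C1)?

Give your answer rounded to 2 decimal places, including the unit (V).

Initial: C1(2μF, Q=17μC, V=8.50V), C2(4μF, Q=7μC, V=1.75V), C3(1μF, Q=17μC, V=17.00V), C4(3μF, Q=14μC, V=4.67V)
Op 1: CLOSE 3-1: Q_total=34.00, C_total=3.00, V=11.33; Q3=11.33, Q1=22.67; dissipated=24.083

Answer: 11.33 V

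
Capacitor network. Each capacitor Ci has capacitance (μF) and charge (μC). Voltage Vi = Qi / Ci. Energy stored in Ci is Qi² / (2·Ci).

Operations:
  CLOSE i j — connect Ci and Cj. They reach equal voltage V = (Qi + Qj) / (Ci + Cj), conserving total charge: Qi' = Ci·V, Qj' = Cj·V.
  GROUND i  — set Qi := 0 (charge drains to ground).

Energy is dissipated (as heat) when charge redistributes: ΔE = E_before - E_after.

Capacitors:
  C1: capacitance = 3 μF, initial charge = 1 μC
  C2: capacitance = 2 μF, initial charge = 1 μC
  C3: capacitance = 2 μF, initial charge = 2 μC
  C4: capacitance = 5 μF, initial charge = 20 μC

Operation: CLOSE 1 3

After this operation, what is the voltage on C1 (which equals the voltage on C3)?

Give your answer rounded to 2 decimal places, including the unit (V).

Answer: 0.60 V

Derivation:
Initial: C1(3μF, Q=1μC, V=0.33V), C2(2μF, Q=1μC, V=0.50V), C3(2μF, Q=2μC, V=1.00V), C4(5μF, Q=20μC, V=4.00V)
Op 1: CLOSE 1-3: Q_total=3.00, C_total=5.00, V=0.60; Q1=1.80, Q3=1.20; dissipated=0.267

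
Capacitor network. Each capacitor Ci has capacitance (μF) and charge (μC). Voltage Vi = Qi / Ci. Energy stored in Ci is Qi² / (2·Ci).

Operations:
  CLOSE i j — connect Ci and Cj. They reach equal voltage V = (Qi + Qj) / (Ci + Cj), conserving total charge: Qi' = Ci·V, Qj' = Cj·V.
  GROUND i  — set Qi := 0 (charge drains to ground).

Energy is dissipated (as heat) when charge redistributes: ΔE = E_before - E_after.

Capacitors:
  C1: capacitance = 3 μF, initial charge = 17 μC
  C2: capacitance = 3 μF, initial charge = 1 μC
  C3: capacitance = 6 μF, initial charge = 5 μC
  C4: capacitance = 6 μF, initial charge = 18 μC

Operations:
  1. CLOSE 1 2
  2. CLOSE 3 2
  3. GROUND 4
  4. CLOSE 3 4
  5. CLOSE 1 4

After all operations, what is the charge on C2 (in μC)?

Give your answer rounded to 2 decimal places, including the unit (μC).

Answer: 4.67 μC

Derivation:
Initial: C1(3μF, Q=17μC, V=5.67V), C2(3μF, Q=1μC, V=0.33V), C3(6μF, Q=5μC, V=0.83V), C4(6μF, Q=18μC, V=3.00V)
Op 1: CLOSE 1-2: Q_total=18.00, C_total=6.00, V=3.00; Q1=9.00, Q2=9.00; dissipated=21.333
Op 2: CLOSE 3-2: Q_total=14.00, C_total=9.00, V=1.56; Q3=9.33, Q2=4.67; dissipated=4.694
Op 3: GROUND 4: Q4=0; energy lost=27.000
Op 4: CLOSE 3-4: Q_total=9.33, C_total=12.00, V=0.78; Q3=4.67, Q4=4.67; dissipated=3.630
Op 5: CLOSE 1-4: Q_total=13.67, C_total=9.00, V=1.52; Q1=4.56, Q4=9.11; dissipated=4.938
Final charges: Q1=4.56, Q2=4.67, Q3=4.67, Q4=9.11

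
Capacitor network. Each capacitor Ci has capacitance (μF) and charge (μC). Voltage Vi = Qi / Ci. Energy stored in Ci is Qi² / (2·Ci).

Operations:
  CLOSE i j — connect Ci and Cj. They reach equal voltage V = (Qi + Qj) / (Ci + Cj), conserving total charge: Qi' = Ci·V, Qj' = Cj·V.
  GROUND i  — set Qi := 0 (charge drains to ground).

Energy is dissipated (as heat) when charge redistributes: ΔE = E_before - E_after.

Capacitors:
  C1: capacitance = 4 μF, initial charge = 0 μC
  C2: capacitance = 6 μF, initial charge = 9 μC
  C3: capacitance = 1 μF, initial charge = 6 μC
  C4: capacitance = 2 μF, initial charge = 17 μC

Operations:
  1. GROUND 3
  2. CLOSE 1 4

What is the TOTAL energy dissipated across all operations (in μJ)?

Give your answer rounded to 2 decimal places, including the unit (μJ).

Answer: 66.17 μJ

Derivation:
Initial: C1(4μF, Q=0μC, V=0.00V), C2(6μF, Q=9μC, V=1.50V), C3(1μF, Q=6μC, V=6.00V), C4(2μF, Q=17μC, V=8.50V)
Op 1: GROUND 3: Q3=0; energy lost=18.000
Op 2: CLOSE 1-4: Q_total=17.00, C_total=6.00, V=2.83; Q1=11.33, Q4=5.67; dissipated=48.167
Total dissipated: 66.167 μJ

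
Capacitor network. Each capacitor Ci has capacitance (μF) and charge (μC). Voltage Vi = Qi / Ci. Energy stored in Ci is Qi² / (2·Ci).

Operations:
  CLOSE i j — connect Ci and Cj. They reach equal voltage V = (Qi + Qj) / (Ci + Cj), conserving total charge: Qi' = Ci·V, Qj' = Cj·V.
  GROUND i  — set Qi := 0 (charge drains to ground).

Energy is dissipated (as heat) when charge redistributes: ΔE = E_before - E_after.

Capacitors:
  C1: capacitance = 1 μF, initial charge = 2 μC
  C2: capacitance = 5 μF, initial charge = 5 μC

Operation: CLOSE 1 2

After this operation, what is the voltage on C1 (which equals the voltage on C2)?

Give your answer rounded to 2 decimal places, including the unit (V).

Answer: 1.17 V

Derivation:
Initial: C1(1μF, Q=2μC, V=2.00V), C2(5μF, Q=5μC, V=1.00V)
Op 1: CLOSE 1-2: Q_total=7.00, C_total=6.00, V=1.17; Q1=1.17, Q2=5.83; dissipated=0.417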